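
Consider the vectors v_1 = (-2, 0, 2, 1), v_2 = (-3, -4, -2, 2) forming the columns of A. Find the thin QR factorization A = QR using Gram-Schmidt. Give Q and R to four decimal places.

Q = [[-0.6667, -0.3778], [0.0000, -0.7159], [0.6667, -0.5170], [0.3333, 0.2784]], R = [[3.0000, 1.3333], [0.0000, 5.5877]]

q_1 = v_1/‖v_1‖ = (-2, 0, 2, 1)/3.0000 = (-0.6667, 0.0000, 0.6667, 0.3333).
r_{12} = q_1·v_2 = 1.3333.
u_2 = v_2 − 1.3333·q_1 = (-2.1111, -4.0000, -2.8889, 1.5556).
‖u_2‖ = 5.5877, so q_2 = (-0.3778, -0.7159, -0.5170, 0.2784).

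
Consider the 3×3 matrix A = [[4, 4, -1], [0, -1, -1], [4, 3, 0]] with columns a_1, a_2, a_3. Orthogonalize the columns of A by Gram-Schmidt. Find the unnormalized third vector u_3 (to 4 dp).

a_1 = (4, 0, 4); ‖a_1‖ = 5.6569, so e_1 = (0.7071, 0.0000, 0.7071).
e_1·a_2 = 0.7071·4 + 0.0000·(-1) + 0.7071·3 = 4.9497.
u_2 = a_2 − 4.9497·e_1 = (0.5000, -1.0000, -0.5000).
‖u_2‖ = 1.2247, so e_2 = (0.4082, -0.8165, -0.4082).
e_1·a_3 = 0.7071·(-1) + 0.0000·(-1) + 0.7071·0 = -0.7071; e_2·a_3 = 0.4082·(-1) + (-0.8165)·(-1) + (-0.4082)·0 = 0.4082.
u_3 = a_3 + 0.7071·e_1 − 0.4082·e_2 = (-0.6667, -0.6667, 0.6667).

u_3 = (-0.6667, -0.6667, 0.6667)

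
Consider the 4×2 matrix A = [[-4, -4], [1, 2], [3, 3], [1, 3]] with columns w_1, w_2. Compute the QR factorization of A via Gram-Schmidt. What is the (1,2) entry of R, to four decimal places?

w_1 = (-4, 1, 3, 1); ‖w_1‖ = 5.1962, so e_1 = (-0.7698, 0.1925, 0.5774, 0.1925).
r_{12} = e_1·w_2 = 5.7735.

r_{12} = 5.7735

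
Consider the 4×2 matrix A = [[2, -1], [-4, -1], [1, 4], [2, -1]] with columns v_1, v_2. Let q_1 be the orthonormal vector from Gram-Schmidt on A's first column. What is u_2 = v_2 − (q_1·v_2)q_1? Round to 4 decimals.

v_1 = (2, -4, 1, 2); ‖v_1‖ = 5.0000, so q_1 = (0.4000, -0.8000, 0.2000, 0.4000).
q_1·v_2 = 0.4000·(-1) + (-0.8000)·(-1) + 0.2000·4 + 0.4000·(-1) = 0.8000.
u_2 = v_2 − 0.8000·q_1 = (-1.3200, -0.3600, 3.8400, -1.3200).

u_2 = (-1.3200, -0.3600, 3.8400, -1.3200)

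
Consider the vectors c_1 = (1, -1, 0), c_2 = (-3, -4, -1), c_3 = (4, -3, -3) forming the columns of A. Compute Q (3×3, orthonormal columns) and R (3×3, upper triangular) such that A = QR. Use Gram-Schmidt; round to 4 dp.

Q = [[0.7071, -0.6931, 0.1400], [-0.7071, -0.6931, 0.1400], [0.0000, -0.1980, -0.9802]], R = [[1.4142, 0.7071, 4.9497], [0.0000, 5.0498, -0.0990], [0.0000, 0.0000, 3.0806]]

c_1 = (1, -1, 0); ‖c_1‖ = 1.4142, so e_1 = (0.7071, -0.7071, 0.0000).
e_1·c_2 = 0.7071·(-3) + (-0.7071)·(-4) + 0.0000·(-1) = 0.7071.
u_2 = c_2 − 0.7071·e_1 = (-3.5000, -3.5000, -1.0000).
‖u_2‖ = 5.0498, so e_2 = (-0.6931, -0.6931, -0.1980).
e_1·c_3 = 0.7071·4 + (-0.7071)·(-3) + 0.0000·(-3) = 4.9497; e_2·c_3 = (-0.6931)·4 + (-0.6931)·(-3) + (-0.1980)·(-3) = -0.0990.
u_3 = c_3 − 4.9497·e_1 + 0.0990·e_2 = (0.4314, 0.4314, -3.0196).
‖u_3‖ = 3.0806, so e_3 = (0.1400, 0.1400, -0.9802).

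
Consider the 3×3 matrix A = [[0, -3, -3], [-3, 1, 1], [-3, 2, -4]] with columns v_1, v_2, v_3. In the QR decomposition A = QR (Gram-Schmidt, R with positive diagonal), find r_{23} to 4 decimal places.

v_1 = (0, -3, -3); ‖v_1‖ = 4.2426, so e_1 = (0.0000, -0.7071, -0.7071).
e_1·v_2 = 0.0000·(-3) + (-0.7071)·1 + (-0.7071)·2 = -2.1213.
u_2 = v_2 + 2.1213·e_1 = (-3.0000, -0.5000, 0.5000).
‖u_2‖ = 3.0822, so e_2 = (-0.9733, -0.1622, 0.1622).
r_{23} = e_2·v_3 = 2.1089.

r_{23} = 2.1089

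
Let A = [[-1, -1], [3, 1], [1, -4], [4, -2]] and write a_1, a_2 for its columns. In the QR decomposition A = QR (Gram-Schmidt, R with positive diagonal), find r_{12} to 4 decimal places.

r_{12} = -1.5396

a_1 = (-1, 3, 1, 4); ‖a_1‖ = 5.1962, so e_1 = (-0.1925, 0.5774, 0.1925, 0.7698).
r_{12} = e_1·a_2 = -1.5396.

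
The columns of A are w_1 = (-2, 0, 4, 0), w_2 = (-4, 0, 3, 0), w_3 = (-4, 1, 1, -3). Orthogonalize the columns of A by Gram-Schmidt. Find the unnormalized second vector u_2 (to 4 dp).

u_2 = (-2.0000, 0.0000, -1.0000, 0.0000)

w_1 = (-2, 0, 4, 0); ‖w_1‖ = 4.4721, so q_1 = (-0.4472, 0.0000, 0.8944, 0.0000).
q_1·w_2 = (-0.4472)·(-4) + 0.0000·0 + 0.8944·3 + 0.0000·0 = 4.4721.
u_2 = w_2 − 4.4721·q_1 = (-2.0000, 0.0000, -1.0000, 0.0000).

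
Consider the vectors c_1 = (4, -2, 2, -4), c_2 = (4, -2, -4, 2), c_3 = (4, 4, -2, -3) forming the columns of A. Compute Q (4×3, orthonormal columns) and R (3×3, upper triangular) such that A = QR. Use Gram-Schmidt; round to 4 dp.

Q = [[0.6325, 0.5721, 0.2697], [-0.3162, -0.2860, 0.8540], [0.3162, -0.6674, -0.3146], [-0.6325, 0.3814, -0.3146]], R = [[6.3246, 0.6325, 2.5298], [0.0000, 6.2929, 1.3348], [0.0000, 0.0000, 6.0678]]

c_1 = (4, -2, 2, -4); ‖c_1‖ = 6.3246, so q_1 = (0.6325, -0.3162, 0.3162, -0.6325).
q_1·c_2 = 0.6325·4 + (-0.3162)·(-2) + 0.3162·(-4) + (-0.6325)·2 = 0.6325.
u_2 = c_2 − 0.6325·q_1 = (3.6000, -1.8000, -4.2000, 2.4000).
‖u_2‖ = 6.2929, so q_2 = (0.5721, -0.2860, -0.6674, 0.3814).
q_1·c_3 = 0.6325·4 + (-0.3162)·4 + 0.3162·(-2) + (-0.6325)·(-3) = 2.5298; q_2·c_3 = 0.5721·4 + (-0.2860)·4 + (-0.6674)·(-2) + 0.3814·(-3) = 1.3348.
u_3 = c_3 − 2.5298·q_1 − 1.3348·q_2 = (1.6364, 5.1818, -1.9091, -1.9091).
‖u_3‖ = 6.0678, so q_3 = (0.2697, 0.8540, -0.3146, -0.3146).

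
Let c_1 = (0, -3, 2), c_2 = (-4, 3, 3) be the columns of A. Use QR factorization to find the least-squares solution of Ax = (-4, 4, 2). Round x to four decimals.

c_1 = (0, -3, 2); ‖c_1‖ = 3.6056, so q_1 = (0.0000, -0.8321, 0.5547).
q_1·c_2 = 0.0000·(-4) + (-0.8321)·3 + 0.5547·3 = -0.8321.
u_2 = c_2 + 0.8321·q_1 = (-4.0000, 2.3077, 3.4615).
‖u_2‖ = 5.7713, so q_2 = (-0.6931, 0.3999, 0.5998).
Qᵀb = (-2.2188, 5.5714).
Back-substitute: x_2 = 5.5714/5.7713 = 0.9654.
x_1 = (-2.2188 + 0.8321·0.9654)/3.6056 = -0.3926.

x = (-0.3926, 0.9654)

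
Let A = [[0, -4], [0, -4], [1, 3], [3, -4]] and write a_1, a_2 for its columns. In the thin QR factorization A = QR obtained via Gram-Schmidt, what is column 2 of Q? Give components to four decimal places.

a_1 = (0, 0, 1, 3); ‖a_1‖ = 3.1623, so q_1 = (0.0000, 0.0000, 0.3162, 0.9487).
q_1·a_2 = 0.0000·(-4) + 0.0000·(-4) + 0.3162·3 + 0.9487·(-4) = -2.8460.
u_2 = a_2 + 2.8460·q_1 = (-4.0000, -4.0000, 3.9000, -1.3000).
‖u_2‖ = 6.9929, so q_2 = (-0.5720, -0.5720, 0.5577, -0.1859).

q_2 = (-0.5720, -0.5720, 0.5577, -0.1859)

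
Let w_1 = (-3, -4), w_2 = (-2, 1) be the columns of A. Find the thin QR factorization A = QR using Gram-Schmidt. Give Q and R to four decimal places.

w_1 = (-3, -4); ‖w_1‖ = 5.0000, so q_1 = (-0.6000, -0.8000).
q_1·w_2 = (-0.6000)·(-2) + (-0.8000)·1 = 0.4000.
u_2 = w_2 − 0.4000·q_1 = (-1.7600, 1.3200).
‖u_2‖ = 2.2000, so q_2 = (-0.8000, 0.6000).

Q = [[-0.6000, -0.8000], [-0.8000, 0.6000]], R = [[5.0000, 0.4000], [0.0000, 2.2000]]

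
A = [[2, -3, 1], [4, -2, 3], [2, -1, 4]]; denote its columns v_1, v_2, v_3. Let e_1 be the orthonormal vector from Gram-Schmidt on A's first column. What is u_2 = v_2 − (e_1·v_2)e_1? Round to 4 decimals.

u_2 = (-1.6667, 0.6667, 0.3333)

v_1 = (2, 4, 2); ‖v_1‖ = 4.8990, so e_1 = (0.4082, 0.8165, 0.4082).
e_1·v_2 = 0.4082·(-3) + 0.8165·(-2) + 0.4082·(-1) = -3.2660.
u_2 = v_2 + 3.2660·e_1 = (-1.6667, 0.6667, 0.3333).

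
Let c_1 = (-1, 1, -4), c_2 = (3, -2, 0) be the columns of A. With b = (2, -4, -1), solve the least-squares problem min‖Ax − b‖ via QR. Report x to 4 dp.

x = (0.2105, 1.1579)

e_1 = c_1/‖c_1‖ = (-1, 1, -4)/4.2426 = (-0.2357, 0.2357, -0.9428).
r_{12} = e_1·c_2 = -1.1785.
u_2 = c_2 + 1.1785·e_1 = (2.7222, -1.7222, -1.1111).
‖u_2‖ = 3.4075, so e_2 = (0.7989, -0.5054, -0.3261).
Qᵀb = (-0.4714, 3.9455).
Back-substitute: x_2 = 3.9455/3.4075 = 1.1579.
x_1 = (-0.4714 + 1.1785·1.1579)/4.2426 = 0.2105.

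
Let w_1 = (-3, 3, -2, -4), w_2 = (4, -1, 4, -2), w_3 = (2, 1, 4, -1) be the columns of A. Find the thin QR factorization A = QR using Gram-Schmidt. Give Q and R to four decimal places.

Q = [[-0.4867, 0.5051, -0.2589], [0.4867, 0.0330, 0.6485], [-0.3244, 0.5759, 0.6091], [-0.6489, -0.6420, 0.3760]], R = [[6.1644, -2.4333, -1.1355], [0.0000, 5.5748, 3.9888], [0.0000, 0.0000, 2.1909]]

w_1 = (-3, 3, -2, -4); ‖w_1‖ = 6.1644, so e_1 = (-0.4867, 0.4867, -0.3244, -0.6489).
e_1·w_2 = (-0.4867)·4 + 0.4867·(-1) + (-0.3244)·4 + (-0.6489)·(-2) = -2.4333.
u_2 = w_2 + 2.4333·e_1 = (2.8158, 0.1842, 3.2105, -3.5789).
‖u_2‖ = 5.5748, so e_2 = (0.5051, 0.0330, 0.5759, -0.6420).
e_1·w_3 = (-0.4867)·2 + 0.4867·1 + (-0.3244)·4 + (-0.6489)·(-1) = -1.1355; e_2·w_3 = 0.5051·2 + 0.0330·1 + 0.5759·4 + (-0.6420)·(-1) = 3.9888.
u_3 = w_3 + 1.1355·e_1 − 3.9888·e_2 = (-0.5673, 1.4208, 1.3345, 0.8239).
‖u_3‖ = 2.1909, so e_3 = (-0.2589, 0.6485, 0.6091, 0.3760).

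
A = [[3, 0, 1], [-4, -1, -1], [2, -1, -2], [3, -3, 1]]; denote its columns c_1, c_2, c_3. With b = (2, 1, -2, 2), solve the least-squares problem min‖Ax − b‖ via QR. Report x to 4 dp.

q_1 = c_1/‖c_1‖ = (3, -4, 2, 3)/6.1644 = (0.4867, -0.6489, 0.3244, 0.4867).
r_{12} = q_1·c_2 = -1.1355.
u_2 = c_2 + 1.1355·q_1 = (0.5526, -1.7368, -0.6316, -2.4474).
‖u_2‖ = 3.1162, so q_2 = (0.1773, -0.5574, -0.2027, -0.7854).
r_{13} = q_1·c_3 = 0.9733; r_{23} = q_2·c_3 = 0.3547.
u_3 = c_3 − 0.9733·q_1 − 0.3547·q_2 = (0.4634, -0.1707, -2.2439, 0.8049).
‖u_3‖ = 2.4345, so q_3 = (0.1904, -0.0701, -0.9217, 0.3306).
Qᵀb = (0.6489, -1.3681, 2.8152).
Back-substitute: x_3 = 2.8152/2.4345 = 1.1564.
x_2 = (-1.3681 − 0.3547·1.1564)/3.1162 = -0.5706.
x_1 = (0.6489 + 1.1355·(-0.5706) − 0.9733·1.1564)/6.1644 = -0.1824.

x = (-0.1824, -0.5706, 1.1564)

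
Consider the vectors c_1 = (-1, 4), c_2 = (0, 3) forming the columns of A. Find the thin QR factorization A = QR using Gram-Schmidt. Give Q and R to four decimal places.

Q = [[-0.2425, 0.9701], [0.9701, 0.2425]], R = [[4.1231, 2.9104], [0.0000, 0.7276]]

c_1 = (-1, 4); ‖c_1‖ = 4.1231, so q_1 = (-0.2425, 0.9701).
q_1·c_2 = (-0.2425)·0 + 0.9701·3 = 2.9104.
u_2 = c_2 − 2.9104·q_1 = (0.7059, 0.1765).
‖u_2‖ = 0.7276, so q_2 = (0.9701, 0.2425).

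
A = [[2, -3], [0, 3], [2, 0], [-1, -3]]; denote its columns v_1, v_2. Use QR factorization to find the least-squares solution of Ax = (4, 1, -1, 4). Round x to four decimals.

v_1 = (2, 0, 2, -1); ‖v_1‖ = 3.0000, so q_1 = (0.6667, 0.0000, 0.6667, -0.3333).
q_1·v_2 = 0.6667·(-3) + 0.0000·3 + 0.6667·0 + (-0.3333)·(-3) = -1.0000.
u_2 = v_2 + 1.0000·q_1 = (-2.3333, 3.0000, 0.6667, -3.3333).
‖u_2‖ = 5.0990, so q_2 = (-0.4576, 0.5883, 0.1307, -0.6537).
Qᵀb = (0.6667, -3.9877).
Back-substitute: x_2 = -3.9877/5.0990 = -0.7821.
x_1 = (0.6667 + 1.0000·(-0.7821))/3.0000 = -0.0385.

x = (-0.0385, -0.7821)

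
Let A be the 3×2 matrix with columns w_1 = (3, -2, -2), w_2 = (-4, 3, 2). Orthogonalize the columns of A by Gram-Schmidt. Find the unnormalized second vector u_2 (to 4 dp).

w_1 = (3, -2, -2); ‖w_1‖ = 4.1231, so q_1 = (0.7276, -0.4851, -0.4851).
q_1·w_2 = 0.7276·(-4) + (-0.4851)·3 + (-0.4851)·2 = -5.3358.
u_2 = w_2 + 5.3358·q_1 = (-0.1176, 0.4118, -0.5882).

u_2 = (-0.1176, 0.4118, -0.5882)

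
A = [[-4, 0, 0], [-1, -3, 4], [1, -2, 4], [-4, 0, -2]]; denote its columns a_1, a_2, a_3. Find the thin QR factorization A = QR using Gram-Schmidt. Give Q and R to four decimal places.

q_1 = a_1/‖a_1‖ = (-4, -1, 1, -4)/5.8310 = (-0.6860, -0.1715, 0.1715, -0.6860).
r_{12} = q_1·a_2 = 0.1715.
u_2 = a_2 − 0.1715·q_1 = (0.1176, -2.9706, -2.0294, 0.1176).
‖u_2‖ = 3.6015, so q_2 = (0.0327, -0.8248, -0.5635, 0.0327).
r_{13} = q_1·a_3 = 1.3720; r_{23} = q_2·a_3 = -5.6186.
u_3 = a_3 − 1.3720·q_1 + 5.6186·q_2 = (1.1247, -0.3991, 0.5986, -0.8753).
‖u_3‖ = 1.5965, so q_3 = (0.7045, -0.2500, 0.3750, -0.5483).

Q = [[-0.6860, 0.0327, 0.7045], [-0.1715, -0.8248, -0.2500], [0.1715, -0.5635, 0.3750], [-0.6860, 0.0327, -0.5483]], R = [[5.8310, 0.1715, 1.3720], [0.0000, 3.6015, -5.6186], [0.0000, 0.0000, 1.5965]]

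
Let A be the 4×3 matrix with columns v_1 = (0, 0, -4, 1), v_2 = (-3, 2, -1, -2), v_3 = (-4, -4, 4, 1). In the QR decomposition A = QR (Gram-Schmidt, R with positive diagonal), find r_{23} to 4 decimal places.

v_1 = (0, 0, -4, 1); ‖v_1‖ = 4.1231, so q_1 = (0.0000, 0.0000, -0.9701, 0.2425).
q_1·v_2 = 0.0000·(-3) + 0.0000·2 + (-0.9701)·(-1) + 0.2425·(-2) = 0.4851.
u_2 = v_2 − 0.4851·q_1 = (-3.0000, 2.0000, -0.5294, -2.1176).
‖u_2‖ = 4.2148, so q_2 = (-0.7118, 0.4745, -0.1256, -0.5024).
r_{23} = q_2·v_3 = -0.0558.

r_{23} = -0.0558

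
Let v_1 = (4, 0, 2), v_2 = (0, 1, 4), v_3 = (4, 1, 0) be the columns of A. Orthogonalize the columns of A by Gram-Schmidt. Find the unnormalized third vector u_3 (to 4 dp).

u_3 = (0.1739, 1.3913, -0.3478)

v_1 = (4, 0, 2); ‖v_1‖ = 4.4721, so e_1 = (0.8944, 0.0000, 0.4472).
e_1·v_2 = 0.8944·0 + 0.0000·1 + 0.4472·4 = 1.7889.
u_2 = v_2 − 1.7889·e_1 = (-1.6000, 1.0000, 3.2000).
‖u_2‖ = 3.7148, so e_2 = (-0.4307, 0.2692, 0.8614).
e_1·v_3 = 0.8944·4 + 0.0000·1 + 0.4472·0 = 3.5777; e_2·v_3 = (-0.4307)·4 + 0.2692·1 + 0.8614·0 = -1.4536.
u_3 = v_3 − 3.5777·e_1 + 1.4536·e_2 = (0.1739, 1.3913, -0.3478).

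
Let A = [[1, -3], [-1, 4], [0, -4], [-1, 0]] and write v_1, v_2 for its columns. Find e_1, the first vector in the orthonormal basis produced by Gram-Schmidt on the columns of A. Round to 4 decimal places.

e_1 = (0.5774, -0.5774, 0.0000, -0.5774)

v_1 = (1, -1, 0, -1); ‖v_1‖ = 1.7321, so e_1 = (0.5774, -0.5774, 0.0000, -0.5774).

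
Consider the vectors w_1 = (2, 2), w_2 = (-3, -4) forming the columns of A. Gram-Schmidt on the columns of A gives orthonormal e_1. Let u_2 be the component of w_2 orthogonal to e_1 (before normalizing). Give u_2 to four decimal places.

w_1 = (2, 2); ‖w_1‖ = 2.8284, so e_1 = (0.7071, 0.7071).
e_1·w_2 = 0.7071·(-3) + 0.7071·(-4) = -4.9497.
u_2 = w_2 + 4.9497·e_1 = (0.5000, -0.5000).

u_2 = (0.5000, -0.5000)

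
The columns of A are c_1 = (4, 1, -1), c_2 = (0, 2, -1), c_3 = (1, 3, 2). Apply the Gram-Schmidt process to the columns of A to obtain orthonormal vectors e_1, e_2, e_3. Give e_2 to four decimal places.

c_1 = (4, 1, -1); ‖c_1‖ = 4.2426, so e_1 = (0.9428, 0.2357, -0.2357).
e_1·c_2 = 0.9428·0 + 0.2357·2 + (-0.2357)·(-1) = 0.7071.
u_2 = c_2 − 0.7071·e_1 = (-0.6667, 1.8333, -0.8333).
‖u_2‖ = 2.1213, so e_2 = (-0.3143, 0.8642, -0.3928).

e_2 = (-0.3143, 0.8642, -0.3928)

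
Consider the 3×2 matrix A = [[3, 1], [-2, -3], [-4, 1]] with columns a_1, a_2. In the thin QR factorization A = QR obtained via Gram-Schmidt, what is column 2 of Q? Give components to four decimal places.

a_1 = (3, -2, -4); ‖a_1‖ = 5.3852, so e_1 = (0.5571, -0.3714, -0.7428).
e_1·a_2 = 0.5571·1 + (-0.3714)·(-3) + (-0.7428)·1 = 0.9285.
u_2 = a_2 − 0.9285·e_1 = (0.4828, -2.6552, 1.6897).
‖u_2‖ = 3.1840, so e_2 = (0.1516, -0.8339, 0.5307).

e_2 = (0.1516, -0.8339, 0.5307)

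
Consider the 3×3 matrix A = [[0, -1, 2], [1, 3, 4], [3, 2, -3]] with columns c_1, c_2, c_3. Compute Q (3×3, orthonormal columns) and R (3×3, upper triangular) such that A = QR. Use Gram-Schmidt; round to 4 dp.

Q = [[0.0000, -0.4117, 0.9113], [0.3162, 0.8646, 0.3906], [0.9487, -0.2882, -0.1302]], R = [[3.1623, 2.8460, -1.5811], [0.0000, 2.4290, 3.4994], [0.0000, 0.0000, 3.7755]]

c_1 = (0, 1, 3); ‖c_1‖ = 3.1623, so e_1 = (0.0000, 0.3162, 0.9487).
e_1·c_2 = 0.0000·(-1) + 0.3162·3 + 0.9487·2 = 2.8460.
u_2 = c_2 − 2.8460·e_1 = (-1.0000, 2.1000, -0.7000).
‖u_2‖ = 2.4290, so e_2 = (-0.4117, 0.8646, -0.2882).
e_1·c_3 = 0.0000·2 + 0.3162·4 + 0.9487·(-3) = -1.5811; e_2·c_3 = (-0.4117)·2 + 0.8646·4 + (-0.2882)·(-3) = 3.4994.
u_3 = c_3 + 1.5811·e_1 − 3.4994·e_2 = (3.4407, 1.4746, -0.4915).
‖u_3‖ = 3.7755, so e_3 = (0.9113, 0.3906, -0.1302).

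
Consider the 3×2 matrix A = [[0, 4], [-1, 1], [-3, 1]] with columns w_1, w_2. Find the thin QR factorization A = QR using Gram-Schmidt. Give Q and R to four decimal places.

Q = [[0.0000, 0.9877], [-0.3162, 0.1482], [-0.9487, -0.0494]], R = [[3.1623, -1.2649], [0.0000, 4.0497]]

w_1 = (0, -1, -3); ‖w_1‖ = 3.1623, so q_1 = (0.0000, -0.3162, -0.9487).
q_1·w_2 = 0.0000·4 + (-0.3162)·1 + (-0.9487)·1 = -1.2649.
u_2 = w_2 + 1.2649·q_1 = (4.0000, 0.6000, -0.2000).
‖u_2‖ = 4.0497, so q_2 = (0.9877, 0.1482, -0.0494).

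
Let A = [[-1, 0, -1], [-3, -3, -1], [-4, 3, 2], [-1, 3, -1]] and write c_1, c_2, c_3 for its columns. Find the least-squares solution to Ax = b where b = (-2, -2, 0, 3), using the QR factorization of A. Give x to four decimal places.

x = (0.3037, 0.6947, -0.3224)

c_1 = (-1, -3, -4, -1); ‖c_1‖ = 5.1962, so e_1 = (-0.1925, -0.5774, -0.7698, -0.1925).
e_1·c_2 = (-0.1925)·0 + (-0.5774)·(-3) + (-0.7698)·3 + (-0.1925)·3 = -1.1547.
u_2 = c_2 + 1.1547·e_1 = (-0.2222, -3.6667, 2.1111, 2.7778).
‖u_2‖ = 5.0662, so e_2 = (-0.0439, -0.7237, 0.4167, 0.5483).
e_1·c_3 = (-0.1925)·(-1) + (-0.5774)·(-1) + (-0.7698)·2 + (-0.1925)·(-1) = -0.5774; e_2·c_3 = (-0.0439)·(-1) + (-0.7237)·(-1) + 0.4167·2 + 0.5483·(-1) = 1.0527.
u_3 = c_3 + 0.5774·e_1 − 1.0527·e_2 = (-1.0649, -0.5714, 1.1169, -1.6883).
‖u_3‖ = 2.3576, so e_3 = (-0.4517, -0.2424, 0.4737, -0.7161).
Qᵀb = (0.9623, 3.1801, -0.7602).
Back-substitute: x_3 = -0.7602/2.3576 = -0.3224.
x_2 = (3.1801 − 1.0527·(-0.3224))/5.0662 = 0.6947.
x_1 = (0.9623 + 1.1547·0.6947 + 0.5774·(-0.3224))/5.1962 = 0.3037.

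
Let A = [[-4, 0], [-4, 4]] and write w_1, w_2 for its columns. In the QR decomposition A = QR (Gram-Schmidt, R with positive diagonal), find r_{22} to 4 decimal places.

w_1 = (-4, -4); ‖w_1‖ = 5.6569, so e_1 = (-0.7071, -0.7071).
e_1·w_2 = (-0.7071)·0 + (-0.7071)·4 = -2.8284.
u_2 = w_2 + 2.8284·e_1 = (-2.0000, 2.0000).
r_{22} = ‖u_2‖ = 2.8284.

r_{22} = 2.8284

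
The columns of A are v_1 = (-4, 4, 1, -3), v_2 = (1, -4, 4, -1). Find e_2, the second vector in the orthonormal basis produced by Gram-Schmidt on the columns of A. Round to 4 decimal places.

e_2 = (-0.0435, -0.5045, 0.7871, -0.3522)

e_1 = v_1/‖v_1‖ = (-4, 4, 1, -3)/6.4807 = (-0.6172, 0.6172, 0.1543, -0.4629).
r_{12} = e_1·v_2 = -2.0059.
u_2 = v_2 + 2.0059·e_1 = (-0.2381, -2.7619, 4.3095, -1.9286).
‖u_2‖ = 5.4751, so e_2 = (-0.0435, -0.5045, 0.7871, -0.3522).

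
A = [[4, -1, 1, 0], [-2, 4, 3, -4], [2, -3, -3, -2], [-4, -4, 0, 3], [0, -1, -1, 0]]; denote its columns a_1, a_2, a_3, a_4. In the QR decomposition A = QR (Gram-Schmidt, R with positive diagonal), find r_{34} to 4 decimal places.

r_{34} = 1.0820

e_1 = a_1/‖a_1‖ = (4, -2, 2, -4, 0)/6.3246 = (0.6325, -0.3162, 0.3162, -0.6325, 0.0000).
r_{12} = e_1·a_2 = -0.3162.
u_2 = a_2 + 0.3162·e_1 = (-0.8000, 3.9000, -2.9000, -4.2000, -1.0000).
‖u_2‖ = 6.5498, so e_2 = (-0.1221, 0.5954, -0.4428, -0.6412, -0.1527).
r_{13} = e_1·a_3 = -1.2649; r_{23} = e_2·a_3 = 3.1451.
u_3 = a_3 + 1.2649·e_1 − 3.1451·e_2 = (2.1841, 0.7273, -1.2075, 1.2168, -0.5198).
‖u_3‖ = 2.9169, so e_3 = (0.7488, 0.2493, -0.4140, 0.4172, -0.1782).
r_{34} = e_3·a_4 = 1.0820.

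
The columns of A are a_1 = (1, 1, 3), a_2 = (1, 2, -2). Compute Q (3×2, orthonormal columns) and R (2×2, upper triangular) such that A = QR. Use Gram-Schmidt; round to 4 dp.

Q = [[0.3015, 0.4449], [0.3015, 0.7946], [0.9045, -0.4132]], R = [[3.3166, -0.9045], [0.0000, 2.8604]]

e_1 = a_1/‖a_1‖ = (1, 1, 3)/3.3166 = (0.3015, 0.3015, 0.9045).
r_{12} = e_1·a_2 = -0.9045.
u_2 = a_2 + 0.9045·e_1 = (1.2727, 2.2727, -1.1818).
‖u_2‖ = 2.8604, so e_2 = (0.4449, 0.7946, -0.4132).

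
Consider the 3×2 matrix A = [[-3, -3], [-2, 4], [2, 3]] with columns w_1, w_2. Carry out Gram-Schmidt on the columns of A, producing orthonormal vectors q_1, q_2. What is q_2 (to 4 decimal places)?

w_1 = (-3, -2, 2); ‖w_1‖ = 4.1231, so q_1 = (-0.7276, -0.4851, 0.4851).
q_1·w_2 = (-0.7276)·(-3) + (-0.4851)·4 + 0.4851·3 = 1.6977.
u_2 = w_2 − 1.6977·q_1 = (-1.7647, 4.8235, 2.1765).
‖u_2‖ = 5.5783, so q_2 = (-0.3164, 0.8647, 0.3902).

q_2 = (-0.3164, 0.8647, 0.3902)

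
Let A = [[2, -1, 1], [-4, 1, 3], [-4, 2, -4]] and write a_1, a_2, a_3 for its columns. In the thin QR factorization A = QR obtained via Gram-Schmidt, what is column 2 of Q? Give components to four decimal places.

e_2 = (-0.2981, -0.7454, 0.5963)

e_1 = a_1/‖a_1‖ = (2, -4, -4)/6.0000 = (0.3333, -0.6667, -0.6667).
r_{12} = e_1·a_2 = -2.3333.
u_2 = a_2 + 2.3333·e_1 = (-0.2222, -0.5556, 0.4444).
‖u_2‖ = 0.7454, so e_2 = (-0.2981, -0.7454, 0.5963).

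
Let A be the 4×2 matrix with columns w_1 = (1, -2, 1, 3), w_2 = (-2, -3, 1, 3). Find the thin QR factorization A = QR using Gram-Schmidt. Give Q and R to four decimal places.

Q = [[0.2582, -0.9307], [-0.5164, -0.3596], [0.2582, 0.0212], [0.7746, 0.0635]], R = [[3.8730, 3.6148], [0.0000, 3.1517]]

w_1 = (1, -2, 1, 3); ‖w_1‖ = 3.8730, so q_1 = (0.2582, -0.5164, 0.2582, 0.7746).
q_1·w_2 = 0.2582·(-2) + (-0.5164)·(-3) + 0.2582·1 + 0.7746·3 = 3.6148.
u_2 = w_2 − 3.6148·q_1 = (-2.9333, -1.1333, 0.0667, 0.2000).
‖u_2‖ = 3.1517, so q_2 = (-0.9307, -0.3596, 0.0212, 0.0635).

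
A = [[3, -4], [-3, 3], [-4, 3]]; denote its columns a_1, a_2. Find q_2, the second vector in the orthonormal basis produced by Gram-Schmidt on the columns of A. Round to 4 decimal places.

q_1 = a_1/‖a_1‖ = (3, -3, -4)/5.8310 = (0.5145, -0.5145, -0.6860).
r_{12} = q_1·a_2 = -5.6595.
u_2 = a_2 + 5.6595·q_1 = (-1.0882, 0.0882, -0.8824).
‖u_2‖ = 1.4038, so q_2 = (-0.7752, 0.0629, -0.6286).

q_2 = (-0.7752, 0.0629, -0.6286)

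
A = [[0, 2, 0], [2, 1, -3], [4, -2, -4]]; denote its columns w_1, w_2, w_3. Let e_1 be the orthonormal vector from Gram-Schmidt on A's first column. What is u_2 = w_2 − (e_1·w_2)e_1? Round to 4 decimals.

u_2 = (2.0000, 1.6000, -0.8000)

e_1 = w_1/‖w_1‖ = (0, 2, 4)/4.4721 = (0.0000, 0.4472, 0.8944).
r_{12} = e_1·w_2 = -1.3416.
u_2 = w_2 + 1.3416·e_1 = (2.0000, 1.6000, -0.8000).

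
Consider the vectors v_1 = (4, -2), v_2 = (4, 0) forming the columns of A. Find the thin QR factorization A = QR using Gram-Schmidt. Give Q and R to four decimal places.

v_1 = (4, -2); ‖v_1‖ = 4.4721, so q_1 = (0.8944, -0.4472).
q_1·v_2 = 0.8944·4 + (-0.4472)·0 = 3.5777.
u_2 = v_2 − 3.5777·q_1 = (0.8000, 1.6000).
‖u_2‖ = 1.7889, so q_2 = (0.4472, 0.8944).

Q = [[0.8944, 0.4472], [-0.4472, 0.8944]], R = [[4.4721, 3.5777], [0.0000, 1.7889]]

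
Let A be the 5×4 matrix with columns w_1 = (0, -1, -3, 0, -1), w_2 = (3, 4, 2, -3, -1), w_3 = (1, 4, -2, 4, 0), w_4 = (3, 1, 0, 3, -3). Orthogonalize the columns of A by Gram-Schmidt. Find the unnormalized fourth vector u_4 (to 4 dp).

w_1 = (0, -1, -3, 0, -1); ‖w_1‖ = 3.3166, so e_1 = (0.0000, -0.3015, -0.9045, 0.0000, -0.3015).
e_1·w_2 = 0.0000·3 + (-0.3015)·4 + (-0.9045)·2 + 0.0000·(-3) + (-0.3015)·(-1) = -2.7136.
u_2 = w_2 + 2.7136·e_1 = (3.0000, 3.1818, -0.4545, -3.0000, -1.8182).
‖u_2‖ = 5.6246, so e_2 = (0.5334, 0.5657, -0.0808, -0.5334, -0.3233).
e_1·w_3 = 0.0000·1 + (-0.3015)·4 + (-0.9045)·(-2) + 0.0000·4 + (-0.3015)·0 = 0.6030; e_2·w_3 = 0.5334·1 + 0.5657·4 + (-0.0808)·(-2) + (-0.5334)·4 + (-0.3233)·0 = 0.8243.
u_3 = w_3 − 0.6030·e_1 − 0.8243·e_2 = (0.5603, 3.7155, -1.3879, 4.4397, 0.4483).
‖u_3‖ = 5.9964, so e_3 = (0.0934, 0.6196, -0.2315, 0.7404, 0.0748).
e_1·w_4 = 0.0000·3 + (-0.3015)·1 + (-0.9045)·0 + 0.0000·3 + (-0.3015)·(-3) = 0.6030; e_2·w_4 = 0.5334·3 + 0.5657·1 + (-0.0808)·0 + (-0.5334)·3 + (-0.3233)·(-3) = 1.5355; e_3·w_4 = 0.0934·3 + 0.6196·1 + (-0.2315)·0 + 0.7404·3 + 0.0748·(-3) = 2.8968.
u_4 = w_4 − 0.6030·e_1 − 1.5355·e_2 − 2.8968·e_3 = (1.9103, -1.4817, 1.3400, 1.6742, -2.5384).

u_4 = (1.9103, -1.4817, 1.3400, 1.6742, -2.5384)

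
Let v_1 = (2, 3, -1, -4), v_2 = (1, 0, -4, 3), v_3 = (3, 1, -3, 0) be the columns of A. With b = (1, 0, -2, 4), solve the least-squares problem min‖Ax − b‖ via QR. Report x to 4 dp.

v_1 = (2, 3, -1, -4); ‖v_1‖ = 5.4772, so e_1 = (0.3651, 0.5477, -0.1826, -0.7303).
e_1·v_2 = 0.3651·1 + 0.5477·0 + (-0.1826)·(-4) + (-0.7303)·3 = -1.0954.
u_2 = v_2 + 1.0954·e_1 = (1.4000, 0.6000, -4.2000, 2.2000).
‖u_2‖ = 4.9800, so e_2 = (0.2811, 0.1205, -0.8434, 0.4418).
e_1·v_3 = 0.3651·3 + 0.5477·1 + (-0.1826)·(-3) + (-0.7303)·0 = 2.1909; e_2·v_3 = 0.2811·3 + 0.1205·1 + (-0.8434)·(-3) + 0.4418·0 = 3.4940.
u_3 = v_3 − 2.1909·e_1 − 3.4940·e_2 = (1.2177, -0.6210, 0.3468, 0.0565).
‖u_3‖ = 1.4114, so e_3 = (0.8628, -0.4400, 0.2457, 0.0400).
Qᵀb = (-2.1909, 3.7350, 0.5314).
Back-substitute: x_3 = 0.5314/1.4114 = 0.3765.
x_2 = (3.7350 − 3.4940·0.3765)/4.9800 = 0.4858.
x_1 = (-2.1909 + 1.0954·0.4858 − 2.1909·0.3765)/5.4772 = -0.4534.

x = (-0.4534, 0.4858, 0.3765)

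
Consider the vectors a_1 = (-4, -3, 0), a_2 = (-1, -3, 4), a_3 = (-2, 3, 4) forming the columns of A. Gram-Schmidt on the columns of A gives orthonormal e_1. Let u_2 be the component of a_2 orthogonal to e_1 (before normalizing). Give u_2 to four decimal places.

e_1 = a_1/‖a_1‖ = (-4, -3, 0)/5.0000 = (-0.8000, -0.6000, 0.0000).
r_{12} = e_1·a_2 = 2.6000.
u_2 = a_2 − 2.6000·e_1 = (1.0800, -1.4400, 4.0000).

u_2 = (1.0800, -1.4400, 4.0000)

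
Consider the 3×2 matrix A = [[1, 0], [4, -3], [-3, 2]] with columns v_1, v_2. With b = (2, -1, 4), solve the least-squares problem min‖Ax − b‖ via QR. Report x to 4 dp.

x = (1.1429, 2.4286)

v_1 = (1, 4, -3); ‖v_1‖ = 5.0990, so q_1 = (0.1961, 0.7845, -0.5883).
q_1·v_2 = 0.1961·0 + 0.7845·(-3) + (-0.5883)·2 = -3.5301.
u_2 = v_2 + 3.5301·q_1 = (0.6923, -0.2308, -0.0769).
‖u_2‖ = 0.7338, so q_2 = (0.9435, -0.3145, -0.1048).
Qᵀb = (-2.7456, 1.7821).
Back-substitute: x_2 = 1.7821/0.7338 = 2.4286.
x_1 = (-2.7456 + 3.5301·2.4286)/5.0990 = 1.1429.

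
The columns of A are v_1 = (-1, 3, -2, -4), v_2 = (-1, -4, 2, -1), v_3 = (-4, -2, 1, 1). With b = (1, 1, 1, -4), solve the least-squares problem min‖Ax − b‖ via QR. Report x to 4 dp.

q_1 = v_1/‖v_1‖ = (-1, 3, -2, -4)/5.4772 = (-0.1826, 0.5477, -0.3651, -0.7303).
r_{12} = q_1·v_2 = -2.0083.
u_2 = v_2 + 2.0083·q_1 = (-1.3667, -2.9000, 1.2667, -2.4667).
‖u_2‖ = 4.2387, so q_2 = (-0.3224, -0.6842, 0.2988, -0.5819).
r_{13} = q_1·v_3 = -1.4606; r_{23} = q_2·v_3 = 2.3749.
u_3 = v_3 + 1.4606·q_1 − 2.3749·q_2 = (-3.5009, 0.4249, -0.2430, 1.3154).
‖u_3‖ = 3.7718, so q_3 = (-0.9282, 0.1126, -0.0644, 0.3487).
Qᵀb = (2.9212, 1.6200, -2.2750).
Back-substitute: x_3 = -2.2750/3.7718 = -0.6032.
x_2 = (1.6200 − 2.3749·(-0.6032))/4.2387 = 0.7201.
x_1 = (2.9212 + 2.0083·0.7201 + 1.4606·(-0.6032))/5.4772 = 0.6365.

x = (0.6365, 0.7201, -0.6032)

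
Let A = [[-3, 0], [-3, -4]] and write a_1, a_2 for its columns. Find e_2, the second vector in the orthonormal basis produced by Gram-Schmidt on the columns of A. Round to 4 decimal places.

e_2 = (0.7071, -0.7071)

a_1 = (-3, -3); ‖a_1‖ = 4.2426, so e_1 = (-0.7071, -0.7071).
e_1·a_2 = (-0.7071)·0 + (-0.7071)·(-4) = 2.8284.
u_2 = a_2 − 2.8284·e_1 = (2.0000, -2.0000).
‖u_2‖ = 2.8284, so e_2 = (0.7071, -0.7071).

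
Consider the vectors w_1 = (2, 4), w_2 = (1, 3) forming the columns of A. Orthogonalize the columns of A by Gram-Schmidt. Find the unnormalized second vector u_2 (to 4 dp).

q_1 = w_1/‖w_1‖ = (2, 4)/4.4721 = (0.4472, 0.8944).
r_{12} = q_1·w_2 = 3.1305.
u_2 = w_2 − 3.1305·q_1 = (-0.4000, 0.2000).

u_2 = (-0.4000, 0.2000)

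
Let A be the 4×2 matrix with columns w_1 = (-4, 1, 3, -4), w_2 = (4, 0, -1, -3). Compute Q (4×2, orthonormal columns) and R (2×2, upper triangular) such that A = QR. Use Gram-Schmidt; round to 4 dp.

Q = [[-0.6172, 0.6689], [0.1543, 0.0334], [0.4629, -0.1003], [-0.6172, -0.7358]], R = [[6.4807, -1.0801], [0.0000, 4.9833]]

w_1 = (-4, 1, 3, -4); ‖w_1‖ = 6.4807, so e_1 = (-0.6172, 0.1543, 0.4629, -0.6172).
e_1·w_2 = (-0.6172)·4 + 0.1543·0 + 0.4629·(-1) + (-0.6172)·(-3) = -1.0801.
u_2 = w_2 + 1.0801·e_1 = (3.3333, 0.1667, -0.5000, -3.6667).
‖u_2‖ = 4.9833, so e_2 = (0.6689, 0.0334, -0.1003, -0.7358).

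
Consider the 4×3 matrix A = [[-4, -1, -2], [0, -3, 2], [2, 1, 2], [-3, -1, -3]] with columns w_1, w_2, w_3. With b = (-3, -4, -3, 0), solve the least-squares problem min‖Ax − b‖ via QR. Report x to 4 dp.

x = (2.1596, -0.4096, -2.5211)

w_1 = (-4, 0, 2, -3); ‖w_1‖ = 5.3852, so e_1 = (-0.7428, 0.0000, 0.3714, -0.5571).
e_1·w_2 = (-0.7428)·(-1) + 0.0000·(-3) + 0.3714·1 + (-0.5571)·(-1) = 1.6713.
u_2 = w_2 − 1.6713·e_1 = (0.2414, -3.0000, 0.3793, -0.0690).
‖u_2‖ = 3.0343, so e_2 = (0.0796, -0.9887, 0.1250, -0.0227).
e_1·w_3 = (-0.7428)·(-2) + 0.0000·2 + 0.3714·2 + (-0.5571)·(-3) = 3.8996; e_2·w_3 = 0.0796·(-2) + (-0.9887)·2 + 0.1250·2 + (-0.0227)·(-3) = -1.8183.
u_3 = w_3 − 3.8996·e_1 + 1.8183·e_2 = (1.0412, 0.2022, 0.7790, -0.8689).
‖u_3‖ = 1.5770, so e_3 = (0.6602, 0.1282, 0.4940, -0.5510).
Qᵀb = (1.1142, 3.3411, -3.9757).
Back-substitute: x_3 = -3.9757/1.5770 = -2.5211.
x_2 = (3.3411 + 1.8183·(-2.5211))/3.0343 = -0.4096.
x_1 = (1.1142 − 1.6713·(-0.4096) − 3.8996·(-2.5211))/5.3852 = 2.1596.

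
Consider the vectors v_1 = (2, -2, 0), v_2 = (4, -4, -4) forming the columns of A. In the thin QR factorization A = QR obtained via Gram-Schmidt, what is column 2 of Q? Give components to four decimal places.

e_1 = v_1/‖v_1‖ = (2, -2, 0)/2.8284 = (0.7071, -0.7071, 0.0000).
r_{12} = e_1·v_2 = 5.6569.
u_2 = v_2 − 5.6569·e_1 = (0.0000, 0.0000, -4.0000).
‖u_2‖ = 4.0000, so e_2 = (0.0000, 0.0000, -1.0000).

e_2 = (0.0000, 0.0000, -1.0000)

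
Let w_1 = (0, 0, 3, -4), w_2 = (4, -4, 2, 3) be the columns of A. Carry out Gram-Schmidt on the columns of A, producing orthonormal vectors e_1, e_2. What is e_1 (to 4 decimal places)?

e_1 = (0.0000, 0.0000, 0.6000, -0.8000)

w_1 = (0, 0, 3, -4); ‖w_1‖ = 5.0000, so e_1 = (0.0000, 0.0000, 0.6000, -0.8000).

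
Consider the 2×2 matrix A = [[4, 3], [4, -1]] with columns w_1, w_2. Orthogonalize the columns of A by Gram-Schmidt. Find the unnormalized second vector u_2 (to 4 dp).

w_1 = (4, 4); ‖w_1‖ = 5.6569, so e_1 = (0.7071, 0.7071).
e_1·w_2 = 0.7071·3 + 0.7071·(-1) = 1.4142.
u_2 = w_2 − 1.4142·e_1 = (2.0000, -2.0000).

u_2 = (2.0000, -2.0000)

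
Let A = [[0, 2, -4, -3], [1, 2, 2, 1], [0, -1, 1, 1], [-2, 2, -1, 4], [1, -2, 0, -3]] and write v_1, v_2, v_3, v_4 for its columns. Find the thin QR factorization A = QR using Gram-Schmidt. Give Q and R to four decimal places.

Q = [[0.0000, 0.5283, -0.7998, 0.2851], [0.4082, 0.7044, 0.5040, 0.1086], [0.0000, -0.2641, 0.1643, 0.9504], [-0.8165, 0.1761, 0.1260, 0.0272], [0.4082, -0.3522, -0.2520, -0.0543]], R = [[2.4495, -1.6330, 1.6330, -4.0825], [0.0000, 3.7859, -1.1446, 0.6163], [0.0000, 0.0000, 4.2454, 4.3275], [0.0000, 0.0000, 0.0000, 0.4752]]

q_1 = v_1/‖v_1‖ = (0, 1, 0, -2, 1)/2.4495 = (0.0000, 0.4082, 0.0000, -0.8165, 0.4082).
r_{12} = q_1·v_2 = -1.6330.
u_2 = v_2 + 1.6330·q_1 = (2.0000, 2.6667, -1.0000, 0.6667, -1.3333).
‖u_2‖ = 3.7859, so q_2 = (0.5283, 0.7044, -0.2641, 0.1761, -0.3522).
r_{13} = q_1·v_3 = 1.6330; r_{23} = q_2·v_3 = -1.1446.
u_3 = v_3 − 1.6330·q_1 + 1.1446·q_2 = (-3.3953, 2.1395, 0.6977, 0.5349, -1.0698).
‖u_3‖ = 4.2454, so q_3 = (-0.7998, 0.5040, 0.1643, 0.1260, -0.2520).
r_{14} = q_1·v_4 = -4.0825; r_{24} = q_2·v_4 = 0.6163; r_{34} = q_3·v_4 = 4.3275.
u_4 = v_4 + 4.0825·q_1 − 0.6163·q_2 − 4.3275·q_3 = (0.1355, 0.0516, 0.4516, 0.0129, -0.0258).
‖u_4‖ = 0.4752, so q_4 = (0.2851, 0.1086, 0.9504, 0.0272, -0.0543).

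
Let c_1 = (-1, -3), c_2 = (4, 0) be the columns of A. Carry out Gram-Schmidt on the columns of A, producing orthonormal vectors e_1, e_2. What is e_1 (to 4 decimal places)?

e_1 = c_1/‖c_1‖ = (-1, -3)/3.1623 = (-0.3162, -0.9487).

e_1 = (-0.3162, -0.9487)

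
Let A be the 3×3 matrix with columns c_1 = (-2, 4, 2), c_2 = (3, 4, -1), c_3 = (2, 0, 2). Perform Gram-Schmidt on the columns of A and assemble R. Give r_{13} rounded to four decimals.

r_{13} = 0.0000

c_1 = (-2, 4, 2); ‖c_1‖ = 4.8990, so e_1 = (-0.4082, 0.8165, 0.4082).
r_{13} = e_1·c_3 = 0.0000.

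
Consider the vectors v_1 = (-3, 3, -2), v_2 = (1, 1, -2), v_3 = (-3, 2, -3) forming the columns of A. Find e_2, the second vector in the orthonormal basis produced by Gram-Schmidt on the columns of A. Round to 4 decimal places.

v_1 = (-3, 3, -2); ‖v_1‖ = 4.6904, so e_1 = (-0.6396, 0.6396, -0.4264).
e_1·v_2 = (-0.6396)·1 + 0.6396·1 + (-0.4264)·(-2) = 0.8528.
u_2 = v_2 − 0.8528·e_1 = (1.5455, 0.4545, -1.6364).
‖u_2‖ = 2.2962, so e_2 = (0.6730, 0.1980, -0.7126).

e_2 = (0.6730, 0.1980, -0.7126)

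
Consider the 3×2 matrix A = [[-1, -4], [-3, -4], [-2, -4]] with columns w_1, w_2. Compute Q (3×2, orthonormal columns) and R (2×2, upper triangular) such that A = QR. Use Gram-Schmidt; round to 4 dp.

Q = [[-0.2673, -0.8729], [-0.8018, 0.4364], [-0.5345, -0.2182]], R = [[3.7417, 6.4143], [0.0000, 2.6186]]

w_1 = (-1, -3, -2); ‖w_1‖ = 3.7417, so q_1 = (-0.2673, -0.8018, -0.5345).
q_1·w_2 = (-0.2673)·(-4) + (-0.8018)·(-4) + (-0.5345)·(-4) = 6.4143.
u_2 = w_2 − 6.4143·q_1 = (-2.2857, 1.1429, -0.5714).
‖u_2‖ = 2.6186, so q_2 = (-0.8729, 0.4364, -0.2182).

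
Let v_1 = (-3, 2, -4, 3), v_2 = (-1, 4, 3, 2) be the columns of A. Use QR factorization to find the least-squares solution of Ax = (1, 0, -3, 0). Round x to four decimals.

x = (0.2870, -0.3812)

v_1 = (-3, 2, -4, 3); ‖v_1‖ = 6.1644, so e_1 = (-0.4867, 0.3244, -0.6489, 0.4867).
e_1·v_2 = (-0.4867)·(-1) + 0.3244·4 + (-0.6489)·3 + 0.4867·2 = 0.8111.
u_2 = v_2 − 0.8111·e_1 = (-0.6053, 3.7368, 3.5263, 1.6053).
‖u_2‖ = 5.4168, so e_2 = (-0.1117, 0.6899, 0.6510, 0.2963).
Qᵀb = (1.4600, -2.0647).
Back-substitute: x_2 = -2.0647/5.4168 = -0.3812.
x_1 = (1.4600 − 0.8111·(-0.3812))/6.1644 = 0.2870.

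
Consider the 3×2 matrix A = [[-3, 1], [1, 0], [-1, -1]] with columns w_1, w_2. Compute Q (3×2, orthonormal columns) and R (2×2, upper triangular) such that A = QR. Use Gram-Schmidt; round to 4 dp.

e_1 = w_1/‖w_1‖ = (-3, 1, -1)/3.3166 = (-0.9045, 0.3015, -0.3015).
r_{12} = e_1·w_2 = -0.6030.
u_2 = w_2 + 0.6030·e_1 = (0.4545, 0.1818, -1.1818).
‖u_2‖ = 1.2792, so e_2 = (0.3553, 0.1421, -0.9239).

Q = [[-0.9045, 0.3553], [0.3015, 0.1421], [-0.3015, -0.9239]], R = [[3.3166, -0.6030], [0.0000, 1.2792]]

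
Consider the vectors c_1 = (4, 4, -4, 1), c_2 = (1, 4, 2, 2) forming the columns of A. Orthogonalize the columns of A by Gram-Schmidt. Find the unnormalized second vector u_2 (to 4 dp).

c_1 = (4, 4, -4, 1); ‖c_1‖ = 7.0000, so e_1 = (0.5714, 0.5714, -0.5714, 0.1429).
e_1·c_2 = 0.5714·1 + 0.5714·4 + (-0.5714)·2 + 0.1429·2 = 2.0000.
u_2 = c_2 − 2.0000·e_1 = (-0.1429, 2.8571, 3.1429, 1.7143).

u_2 = (-0.1429, 2.8571, 3.1429, 1.7143)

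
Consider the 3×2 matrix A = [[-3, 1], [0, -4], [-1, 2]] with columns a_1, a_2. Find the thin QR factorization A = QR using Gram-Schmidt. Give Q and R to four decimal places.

Q = [[-0.9487, -0.1162], [0.0000, -0.9300], [-0.3162, 0.3487]], R = [[3.1623, -1.5811], [0.0000, 4.3012]]

a_1 = (-3, 0, -1); ‖a_1‖ = 3.1623, so e_1 = (-0.9487, 0.0000, -0.3162).
e_1·a_2 = (-0.9487)·1 + 0.0000·(-4) + (-0.3162)·2 = -1.5811.
u_2 = a_2 + 1.5811·e_1 = (-0.5000, -4.0000, 1.5000).
‖u_2‖ = 4.3012, so e_2 = (-0.1162, -0.9300, 0.3487).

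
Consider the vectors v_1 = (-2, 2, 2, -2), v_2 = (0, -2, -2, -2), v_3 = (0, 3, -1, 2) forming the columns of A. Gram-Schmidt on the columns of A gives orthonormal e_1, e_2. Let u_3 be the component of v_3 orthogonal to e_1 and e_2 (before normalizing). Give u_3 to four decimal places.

u_3 = (-0.3636, 1.9091, -2.0909, 0.1818)

v_1 = (-2, 2, 2, -2); ‖v_1‖ = 4.0000, so e_1 = (-0.5000, 0.5000, 0.5000, -0.5000).
e_1·v_2 = (-0.5000)·0 + 0.5000·(-2) + 0.5000·(-2) + (-0.5000)·(-2) = -1.0000.
u_2 = v_2 + 1.0000·e_1 = (-0.5000, -1.5000, -1.5000, -2.5000).
‖u_2‖ = 3.3166, so e_2 = (-0.1508, -0.4523, -0.4523, -0.7538).
e_1·v_3 = (-0.5000)·0 + 0.5000·3 + 0.5000·(-1) + (-0.5000)·2 = 0.0000; e_2·v_3 = (-0.1508)·0 + (-0.4523)·3 + (-0.4523)·(-1) + (-0.7538)·2 = -2.4121.
u_3 = v_3 + 0.0000·e_1 + 2.4121·e_2 = (-0.3636, 1.9091, -2.0909, 0.1818).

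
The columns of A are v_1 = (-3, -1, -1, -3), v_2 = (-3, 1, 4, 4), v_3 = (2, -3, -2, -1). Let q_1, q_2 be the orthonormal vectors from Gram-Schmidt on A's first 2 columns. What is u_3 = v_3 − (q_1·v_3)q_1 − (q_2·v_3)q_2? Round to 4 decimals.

u_3 = (0.1134, -2.5876, -0.0258, 0.7577)

v_1 = (-3, -1, -1, -3); ‖v_1‖ = 4.4721, so q_1 = (-0.6708, -0.2236, -0.2236, -0.6708).
q_1·v_2 = (-0.6708)·(-3) + (-0.2236)·1 + (-0.2236)·4 + (-0.6708)·4 = -1.7889.
u_2 = v_2 + 1.7889·q_1 = (-4.2000, 0.6000, 3.6000, 2.8000).
‖u_2‖ = 6.2290, so q_2 = (-0.6743, 0.0963, 0.5779, 0.4495).
q_1·v_3 = (-0.6708)·2 + (-0.2236)·(-3) + (-0.2236)·(-2) + (-0.6708)·(-1) = 0.4472; q_2·v_3 = (-0.6743)·2 + 0.0963·(-3) + 0.5779·(-2) + 0.4495·(-1) = -3.2429.
u_3 = v_3 − 0.4472·q_1 + 3.2429·q_2 = (0.1134, -2.5876, -0.0258, 0.7577).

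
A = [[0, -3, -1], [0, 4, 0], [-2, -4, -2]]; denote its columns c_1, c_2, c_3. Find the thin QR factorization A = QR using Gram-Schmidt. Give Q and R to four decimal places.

Q = [[0.0000, -0.6000, -0.8000], [0.0000, 0.8000, -0.6000], [-1.0000, 0.0000, 0.0000]], R = [[2.0000, 4.0000, 2.0000], [0.0000, 5.0000, 0.6000], [0.0000, 0.0000, 0.8000]]

c_1 = (0, 0, -2); ‖c_1‖ = 2.0000, so q_1 = (0.0000, 0.0000, -1.0000).
q_1·c_2 = 0.0000·(-3) + 0.0000·4 + (-1.0000)·(-4) = 4.0000.
u_2 = c_2 − 4.0000·q_1 = (-3.0000, 4.0000, 0.0000).
‖u_2‖ = 5.0000, so q_2 = (-0.6000, 0.8000, 0.0000).
q_1·c_3 = 0.0000·(-1) + 0.0000·0 + (-1.0000)·(-2) = 2.0000; q_2·c_3 = (-0.6000)·(-1) + 0.8000·0 + 0.0000·(-2) = 0.6000.
u_3 = c_3 − 2.0000·q_1 − 0.6000·q_2 = (-0.6400, -0.4800, 0.0000).
‖u_3‖ = 0.8000, so q_3 = (-0.8000, -0.6000, 0.0000).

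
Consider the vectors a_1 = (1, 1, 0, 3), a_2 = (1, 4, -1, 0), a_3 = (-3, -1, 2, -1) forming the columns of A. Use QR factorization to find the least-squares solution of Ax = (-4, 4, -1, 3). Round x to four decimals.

a_1 = (1, 1, 0, 3); ‖a_1‖ = 3.3166, so q_1 = (0.3015, 0.3015, 0.0000, 0.9045).
q_1·a_2 = 0.3015·1 + 0.3015·4 + 0.0000·(-1) + 0.9045·0 = 1.5076.
u_2 = a_2 − 1.5076·q_1 = (0.5455, 3.5455, -1.0000, -1.3636).
‖u_2‖ = 3.9658, so q_2 = (0.1375, 0.8940, -0.2522, -0.3439).
q_1·a_3 = 0.3015·(-3) + 0.3015·(-1) + 0.0000·2 + 0.9045·(-1) = -2.1106; q_2·a_3 = 0.1375·(-3) + 0.8940·(-1) + (-0.2522)·2 + (-0.3439)·(-1) = -1.4671.
u_3 = a_3 + 2.1106·q_1 + 1.4671·q_2 = (-2.1618, 0.9480, 1.6301, 0.4046).
‖u_3‖ = 2.8971, so q_3 = (-0.7462, 0.3272, 0.5627, 0.1397).
Qᵀb = (2.7136, 2.2465, 4.1501).
Back-substitute: x_3 = 4.1501/2.8971 = 1.4325.
x_2 = (2.2465 + 1.4671·1.4325)/3.9658 = 1.0964.
x_1 = (2.7136 − 1.5076·1.0964 + 2.1106·1.4325)/3.3166 = 1.2314.

x = (1.2314, 1.0964, 1.4325)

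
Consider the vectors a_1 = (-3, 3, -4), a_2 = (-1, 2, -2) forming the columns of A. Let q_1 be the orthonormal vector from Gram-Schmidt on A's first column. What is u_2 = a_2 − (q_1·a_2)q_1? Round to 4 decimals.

u_2 = (0.5000, 0.5000, 0.0000)

a_1 = (-3, 3, -4); ‖a_1‖ = 5.8310, so q_1 = (-0.5145, 0.5145, -0.6860).
q_1·a_2 = (-0.5145)·(-1) + 0.5145·2 + (-0.6860)·(-2) = 2.9155.
u_2 = a_2 − 2.9155·q_1 = (0.5000, 0.5000, 0.0000).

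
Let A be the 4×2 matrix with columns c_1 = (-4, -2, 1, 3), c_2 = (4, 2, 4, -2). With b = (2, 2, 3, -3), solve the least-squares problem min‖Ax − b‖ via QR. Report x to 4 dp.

x = (-0.0838, 0.7039)

c_1 = (-4, -2, 1, 3); ‖c_1‖ = 5.4772, so e_1 = (-0.7303, -0.3651, 0.1826, 0.5477).
e_1·c_2 = (-0.7303)·4 + (-0.3651)·2 + 0.1826·4 + 0.5477·(-2) = -4.0166.
u_2 = c_2 + 4.0166·e_1 = (1.0667, 0.5333, 4.7333, 0.2000).
‖u_2‖ = 4.8854, so e_2 = (0.2183, 0.1092, 0.9689, 0.0409).
Qᵀb = (-3.2863, 3.4389).
Back-substitute: x_2 = 3.4389/4.8854 = 0.7039.
x_1 = (-3.2863 + 4.0166·0.7039)/5.4772 = -0.0838.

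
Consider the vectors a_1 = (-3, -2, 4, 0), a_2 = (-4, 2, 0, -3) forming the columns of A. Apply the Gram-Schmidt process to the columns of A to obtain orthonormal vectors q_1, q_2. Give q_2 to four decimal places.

q_2 = (-0.6129, 0.4930, -0.2132, -0.5796)

a_1 = (-3, -2, 4, 0); ‖a_1‖ = 5.3852, so q_1 = (-0.5571, -0.3714, 0.7428, 0.0000).
q_1·a_2 = (-0.5571)·(-4) + (-0.3714)·2 + 0.7428·0 + 0.0000·(-3) = 1.4856.
u_2 = a_2 − 1.4856·q_1 = (-3.1724, 2.5517, -1.1034, -3.0000).
‖u_2‖ = 5.1762, so q_2 = (-0.6129, 0.4930, -0.2132, -0.5796).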